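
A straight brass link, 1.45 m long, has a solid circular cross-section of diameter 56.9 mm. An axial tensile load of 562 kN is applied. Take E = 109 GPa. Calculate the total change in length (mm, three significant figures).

2.94 mm

A = 2543 mm².
δ_mech = NL/(AE) = 562000·1450/(2543·109000) = 2.94 mm.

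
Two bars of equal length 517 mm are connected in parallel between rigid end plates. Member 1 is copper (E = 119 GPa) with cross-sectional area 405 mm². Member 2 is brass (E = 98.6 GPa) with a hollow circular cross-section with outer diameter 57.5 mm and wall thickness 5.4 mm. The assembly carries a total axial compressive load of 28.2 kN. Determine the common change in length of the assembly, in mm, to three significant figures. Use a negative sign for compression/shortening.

A_2 = 883.9 mm².
Equal strain + equilibrium ⇒ each member carries load in proportion to AE: A₁E₁ = 48200000 N, A₂E₂ = 87150000 N, ΣAE = 135300000 N.
δ = PL/ΣAE = -28200·517/135300000 = -0.1077 mm.

-0.108 mm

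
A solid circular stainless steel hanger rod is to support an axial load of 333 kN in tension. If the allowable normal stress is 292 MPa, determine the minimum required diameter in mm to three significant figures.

38.1 mm

Required area A ≥ P/σ_allow = 333000/292 = 1140 mm².
For a solid circular section, d ≥ √(4A/π) = 38.11 mm.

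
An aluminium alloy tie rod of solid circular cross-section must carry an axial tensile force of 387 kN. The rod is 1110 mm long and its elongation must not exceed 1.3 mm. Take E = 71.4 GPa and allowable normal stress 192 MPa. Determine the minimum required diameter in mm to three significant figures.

76.8 mm

Required area A ≥ P/σ_allow = 387000/192 = 2016 mm².
For a solid circular section, d ≥ √(4A/π) = 50.66 mm.
Elongation limit: A ≥ PL/(Eδ_allow) = 387000·1110/(71400·1.3) = 4628 mm² ⇒ d ≥ 76.76 mm.
The elongation limit governs.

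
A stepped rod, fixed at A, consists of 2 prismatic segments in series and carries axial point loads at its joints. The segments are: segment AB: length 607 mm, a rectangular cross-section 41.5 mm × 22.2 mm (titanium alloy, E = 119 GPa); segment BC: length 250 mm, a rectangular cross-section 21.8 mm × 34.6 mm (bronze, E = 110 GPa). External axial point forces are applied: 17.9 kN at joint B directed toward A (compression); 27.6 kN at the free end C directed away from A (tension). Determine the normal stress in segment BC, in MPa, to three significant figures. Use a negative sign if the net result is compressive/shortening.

Internal axial forces (sectioning from the free end, tension +): N_BC = 27.6 kN, N_AB = 9.7 kN.
A_BC = 754.3 mm².
σ_BC = N_BC/A_BC = 27600/754.3 = 36.59 MPa.

36.6 MPa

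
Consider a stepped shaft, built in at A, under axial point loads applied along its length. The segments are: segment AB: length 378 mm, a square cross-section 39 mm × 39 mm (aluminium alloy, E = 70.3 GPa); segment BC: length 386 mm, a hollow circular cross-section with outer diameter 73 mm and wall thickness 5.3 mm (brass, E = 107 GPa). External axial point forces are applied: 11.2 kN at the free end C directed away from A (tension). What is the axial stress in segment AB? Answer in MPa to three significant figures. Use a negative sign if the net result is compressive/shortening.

Internal axial forces (sectioning from the free end, tension +): N_BC = 11.2 kN, N_AB = 11.2 kN.
A_AB = 1521 mm².
σ_AB = N_AB/A_AB = 11200/1521 = 7.364 MPa.

7.36 MPa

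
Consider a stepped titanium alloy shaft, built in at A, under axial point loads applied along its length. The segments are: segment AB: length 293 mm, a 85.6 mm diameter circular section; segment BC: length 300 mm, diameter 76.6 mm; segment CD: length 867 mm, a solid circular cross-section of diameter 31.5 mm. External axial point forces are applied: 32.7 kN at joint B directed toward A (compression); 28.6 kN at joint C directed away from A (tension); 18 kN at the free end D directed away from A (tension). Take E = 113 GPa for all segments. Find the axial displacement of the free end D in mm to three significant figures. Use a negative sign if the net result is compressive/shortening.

0.210 mm

Internal axial forces (sectioning from the free end, tension +): N_CD = 18 kN, N_BC = 46.6 kN, N_AB = 13.9 kN.
A_AB = 5755 mm².
A_BC = 4608 mm².
A_CD = 779.3 mm².
δ_AB = 13900·293/(5755·113000) = 0.006263 mm
δ_BC = 46600·300/(4608·113000) = 0.02685 mm
δ_CD = 18000·867/(779.3·113000) = 0.1772 mm
δ = Σδ_i = 0.2103 mm.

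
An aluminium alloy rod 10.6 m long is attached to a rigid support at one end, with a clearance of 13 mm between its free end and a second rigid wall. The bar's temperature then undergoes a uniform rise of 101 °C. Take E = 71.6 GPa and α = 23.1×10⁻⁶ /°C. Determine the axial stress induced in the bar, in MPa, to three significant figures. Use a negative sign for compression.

-79.2 MPa

Free thermal expansion αLΔT = 23.1e-6 · 10600 · 101 = 24.73 mm.
The walls engage after the gap closes; constrained expansion = 24.73 − 13 = 11.73 mm.
The walls impose strain ε = −(11.73)/10600 = -1.1067e-03; σ = Eε = 71600 · -1.1067e-03 = -79.24 MPa.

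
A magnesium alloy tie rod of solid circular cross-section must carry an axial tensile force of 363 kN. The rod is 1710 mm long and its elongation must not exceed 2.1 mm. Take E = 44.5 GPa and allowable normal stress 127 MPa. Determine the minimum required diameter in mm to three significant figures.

92.0 mm

Required area A ≥ P/σ_allow = 363000/127 = 2858 mm².
For a solid circular section, d ≥ √(4A/π) = 60.33 mm.
Elongation limit: A ≥ PL/(Eδ_allow) = 363000·1710/(44500·2.1) = 6642 mm² ⇒ d ≥ 91.96 mm.
The elongation limit governs.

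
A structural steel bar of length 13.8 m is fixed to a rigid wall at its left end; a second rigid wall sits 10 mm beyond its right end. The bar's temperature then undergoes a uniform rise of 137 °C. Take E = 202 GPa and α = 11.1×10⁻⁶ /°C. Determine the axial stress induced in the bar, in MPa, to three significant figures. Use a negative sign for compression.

Free thermal expansion αLΔT = 11.1e-6 · 13800 · 137 = 20.99 mm.
The walls engage after the gap closes; constrained expansion = 20.99 − 10 = 10.99 mm.
The walls impose strain ε = −(10.99)/13800 = -7.9606e-04; σ = Eε = 202000 · -7.9606e-04 = -160.8 MPa.

-161 MPa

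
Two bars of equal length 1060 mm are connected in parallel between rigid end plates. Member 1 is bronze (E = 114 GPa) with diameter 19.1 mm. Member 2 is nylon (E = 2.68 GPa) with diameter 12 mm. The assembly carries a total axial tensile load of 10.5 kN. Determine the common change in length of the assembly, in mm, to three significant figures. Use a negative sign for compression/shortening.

A_1 = 286.5 mm².
A_2 = 113.1 mm².
Equal strain + equilibrium ⇒ each member carries load in proportion to AE: A₁E₁ = 32660000 N, A₂E₂ = 303100 N, ΣAE = 32970000 N.
δ = PL/ΣAE = 10500·1060/32970000 = 0.3376 mm.

0.338 mm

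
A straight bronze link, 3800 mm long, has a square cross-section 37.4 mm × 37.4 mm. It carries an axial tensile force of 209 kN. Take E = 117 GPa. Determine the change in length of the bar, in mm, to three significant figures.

A = 1399 mm².
δ_mech = NL/(AE) = 209000·3800/(1399·117000) = 4.853 mm.

4.85 mm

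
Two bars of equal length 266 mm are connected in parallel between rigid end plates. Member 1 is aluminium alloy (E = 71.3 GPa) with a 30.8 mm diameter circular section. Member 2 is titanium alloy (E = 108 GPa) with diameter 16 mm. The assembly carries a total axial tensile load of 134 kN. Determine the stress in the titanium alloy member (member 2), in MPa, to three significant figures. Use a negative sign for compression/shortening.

193 MPa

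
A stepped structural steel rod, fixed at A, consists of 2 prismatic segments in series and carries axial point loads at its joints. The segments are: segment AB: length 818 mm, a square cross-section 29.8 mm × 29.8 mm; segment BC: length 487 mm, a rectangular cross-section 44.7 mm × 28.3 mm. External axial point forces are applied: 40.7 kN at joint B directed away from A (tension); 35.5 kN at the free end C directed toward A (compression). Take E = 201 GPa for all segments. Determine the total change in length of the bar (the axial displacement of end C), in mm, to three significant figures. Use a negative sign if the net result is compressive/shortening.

-0.0442 mm

Internal axial forces (sectioning from the free end, tension +): N_BC = -35.5 kN, N_AB = 5.2 kN.
A_AB = 888 mm².
A_BC = 1265 mm².
δ_AB = 5200·818/(888·201000) = 0.02383 mm
δ_BC = -35500·487/(1265·201000) = -0.06799 mm
δ = Σδ_i = -0.04416 mm.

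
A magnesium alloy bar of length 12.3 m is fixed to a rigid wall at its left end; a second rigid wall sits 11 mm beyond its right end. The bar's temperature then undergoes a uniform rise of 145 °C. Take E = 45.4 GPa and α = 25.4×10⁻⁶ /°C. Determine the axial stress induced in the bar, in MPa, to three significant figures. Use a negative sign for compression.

-127 MPa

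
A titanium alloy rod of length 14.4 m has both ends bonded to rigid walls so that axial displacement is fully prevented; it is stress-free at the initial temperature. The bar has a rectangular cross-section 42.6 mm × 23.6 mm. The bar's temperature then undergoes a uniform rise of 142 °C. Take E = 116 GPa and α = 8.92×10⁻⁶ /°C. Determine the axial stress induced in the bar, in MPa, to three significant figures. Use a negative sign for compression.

Free thermal expansion αLΔT = 8.92e-6 · 14400 · 142 = 18.24 mm.
The walls impose strain ε = −(18.24)/14400 = -1.2666e-03; σ = Eε = 116000 · -1.2666e-03 = -146.9 MPa.

-147 MPa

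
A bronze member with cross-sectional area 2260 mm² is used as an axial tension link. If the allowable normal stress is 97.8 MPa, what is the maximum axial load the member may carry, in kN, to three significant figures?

221 kN

P_max = σ_allow · A = 97.8 · 2260 = 221000 N = 221 kN.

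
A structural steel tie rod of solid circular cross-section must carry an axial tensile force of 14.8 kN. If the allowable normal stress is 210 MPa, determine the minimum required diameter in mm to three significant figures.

9.47 mm

Required area A ≥ P/σ_allow = 14800/210 = 70.48 mm².
For a solid circular section, d ≥ √(4A/π) = 9.473 mm.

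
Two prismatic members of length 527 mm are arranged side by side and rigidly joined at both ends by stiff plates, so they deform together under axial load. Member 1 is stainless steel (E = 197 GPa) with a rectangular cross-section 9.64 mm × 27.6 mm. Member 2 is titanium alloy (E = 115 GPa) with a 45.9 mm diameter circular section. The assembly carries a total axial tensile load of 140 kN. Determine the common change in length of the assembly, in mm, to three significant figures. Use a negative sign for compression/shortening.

A_1 = 266.1 mm².
A_2 = 1655 mm².
Equal strain + equilibrium ⇒ each member carries load in proportion to AE: A₁E₁ = 52410000 N, A₂E₂ = 190300000 N, ΣAE = 242700000 N.
δ = PL/ΣAE = 140000·527/242700000 = 0.304 mm.

0.304 mm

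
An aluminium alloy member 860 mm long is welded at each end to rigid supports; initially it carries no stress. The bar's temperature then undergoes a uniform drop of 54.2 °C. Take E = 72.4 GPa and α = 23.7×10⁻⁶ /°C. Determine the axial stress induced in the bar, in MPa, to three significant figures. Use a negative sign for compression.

Free thermal expansion αLΔT = 23.7e-6 · 860 · -54.2 = -1.105 mm.
The walls impose strain ε = −(-1.105)/860 = 1.2845e-03; σ = Eε = 72400 · 1.2845e-03 = 93 MPa.

93.0 MPa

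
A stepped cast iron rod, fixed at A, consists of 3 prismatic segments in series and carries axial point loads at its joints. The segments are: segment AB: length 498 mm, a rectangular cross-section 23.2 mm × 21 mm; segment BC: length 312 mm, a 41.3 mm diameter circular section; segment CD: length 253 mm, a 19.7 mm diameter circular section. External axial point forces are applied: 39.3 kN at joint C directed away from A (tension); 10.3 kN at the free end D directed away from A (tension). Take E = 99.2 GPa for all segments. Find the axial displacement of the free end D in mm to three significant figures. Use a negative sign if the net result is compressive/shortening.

0.714 mm

Internal axial forces (sectioning from the free end, tension +): N_CD = 10.3 kN, N_BC = 49.6 kN, N_AB = 49.6 kN.
A_AB = 487.2 mm².
A_BC = 1340 mm².
A_CD = 304.8 mm².
δ_AB = 49600·498/(487.2·99200) = 0.5111 mm
δ_BC = 49600·312/(1340·99200) = 0.1164 mm
δ_CD = 10300·253/(304.8·99200) = 0.08618 mm
δ = Σδ_i = 0.7137 mm.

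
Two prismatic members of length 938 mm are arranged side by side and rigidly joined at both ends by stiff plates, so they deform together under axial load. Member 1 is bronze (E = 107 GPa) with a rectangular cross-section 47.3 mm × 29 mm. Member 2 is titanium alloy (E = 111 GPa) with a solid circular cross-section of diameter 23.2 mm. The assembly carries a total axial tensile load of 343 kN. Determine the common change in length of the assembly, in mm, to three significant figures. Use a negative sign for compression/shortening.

1.66 mm

A_1 = 1372 mm².
A_2 = 422.7 mm².
Equal strain + equilibrium ⇒ each member carries load in proportion to AE: A₁E₁ = 146800000 N, A₂E₂ = 46920000 N, ΣAE = 193700000 N.
δ = PL/ΣAE = 343000·938/193700000 = 1.661 mm.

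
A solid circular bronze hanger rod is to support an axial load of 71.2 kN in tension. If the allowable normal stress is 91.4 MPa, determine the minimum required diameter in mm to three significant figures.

31.5 mm

Required area A ≥ P/σ_allow = 71200/91.4 = 779 mm².
For a solid circular section, d ≥ √(4A/π) = 31.49 mm.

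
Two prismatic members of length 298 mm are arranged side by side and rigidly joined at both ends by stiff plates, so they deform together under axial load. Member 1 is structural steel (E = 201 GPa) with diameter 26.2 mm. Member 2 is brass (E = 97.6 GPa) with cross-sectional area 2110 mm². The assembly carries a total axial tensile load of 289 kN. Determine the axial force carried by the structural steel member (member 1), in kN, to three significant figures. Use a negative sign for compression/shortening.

99.6 kN

A_1 = 539.1 mm².
Equal strain + equilibrium ⇒ each member carries load in proportion to AE: A₁E₁ = 108400000 N, A₂E₂ = 205900000 N, ΣAE = 314300000 N.
F₁ = P·A₁E₁/ΣAE = 289000·108400000/314300000 = 99640 N.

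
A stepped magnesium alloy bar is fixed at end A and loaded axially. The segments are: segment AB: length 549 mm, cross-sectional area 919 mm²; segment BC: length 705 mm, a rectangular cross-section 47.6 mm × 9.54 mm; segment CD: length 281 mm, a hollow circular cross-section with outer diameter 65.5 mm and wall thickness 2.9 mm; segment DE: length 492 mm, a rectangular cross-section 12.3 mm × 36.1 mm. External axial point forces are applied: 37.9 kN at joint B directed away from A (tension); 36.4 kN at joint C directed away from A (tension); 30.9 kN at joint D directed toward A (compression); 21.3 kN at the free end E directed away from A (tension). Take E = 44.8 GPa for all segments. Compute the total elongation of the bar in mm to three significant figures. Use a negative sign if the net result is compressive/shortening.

Internal axial forces (sectioning from the free end, tension +): N_DE = 21.3 kN, N_CD = -9.6 kN, N_BC = 26.8 kN, N_AB = 64.7 kN.
A_BC = 454.1 mm².
A_CD = 570.3 mm².
A_DE = 444 mm².
δ_AB = 64700·549/(919·44800) = 0.8627 mm
δ_BC = 26800·705/(454.1·44800) = 0.9287 mm
δ_CD = -9600·281/(570.3·44800) = -0.1056 mm
δ_DE = 21300·492/(444·44800) = 0.5268 mm
δ = Σδ_i = 2.213 mm.

2.21 mm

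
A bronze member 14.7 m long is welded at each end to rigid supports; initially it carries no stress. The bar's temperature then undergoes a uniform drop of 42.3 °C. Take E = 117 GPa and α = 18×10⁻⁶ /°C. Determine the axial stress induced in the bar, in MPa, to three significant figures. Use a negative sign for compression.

89.1 MPa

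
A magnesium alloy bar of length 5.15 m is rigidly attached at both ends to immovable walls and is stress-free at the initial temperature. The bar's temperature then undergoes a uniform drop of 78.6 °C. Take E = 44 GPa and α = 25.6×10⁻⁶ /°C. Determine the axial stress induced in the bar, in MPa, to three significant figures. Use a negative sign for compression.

88.5 MPa

Free thermal expansion αLΔT = 25.6e-6 · 5150 · -78.6 = -10.36 mm.
The walls impose strain ε = −(-10.36)/5150 = 2.0122e-03; σ = Eε = 44000 · 2.0122e-03 = 88.54 MPa.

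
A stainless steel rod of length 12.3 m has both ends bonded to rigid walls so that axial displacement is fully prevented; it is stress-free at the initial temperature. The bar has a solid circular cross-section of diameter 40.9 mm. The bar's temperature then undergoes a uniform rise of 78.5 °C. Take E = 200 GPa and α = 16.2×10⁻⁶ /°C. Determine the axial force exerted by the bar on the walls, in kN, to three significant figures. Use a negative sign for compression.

-334 kN

Free thermal expansion αLΔT = 16.2e-6 · 12300 · 78.5 = 15.64 mm.
The walls impose strain ε = −(15.64)/12300 = -1.2717e-03; σ = Eε = 200000 · -1.2717e-03 = -254.3 MPa.
Wall reaction R = σ·A = -254.3·1314 = -334200 N = -334.2 kN.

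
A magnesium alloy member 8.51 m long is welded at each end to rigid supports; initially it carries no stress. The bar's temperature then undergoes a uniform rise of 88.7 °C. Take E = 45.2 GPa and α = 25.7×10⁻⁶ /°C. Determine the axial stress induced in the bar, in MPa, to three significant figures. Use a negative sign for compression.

Free thermal expansion αLΔT = 25.7e-6 · 8510 · 88.7 = 19.4 mm.
The walls impose strain ε = −(19.4)/8510 = -2.2796e-03; σ = Eε = 45200 · -2.2796e-03 = -103 MPa.

-103 MPa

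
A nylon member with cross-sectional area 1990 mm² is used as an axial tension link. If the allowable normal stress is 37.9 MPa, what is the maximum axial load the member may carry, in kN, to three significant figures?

P_max = σ_allow · A = 37.9 · 1990 = 75420 N = 75.42 kN.

75.4 kN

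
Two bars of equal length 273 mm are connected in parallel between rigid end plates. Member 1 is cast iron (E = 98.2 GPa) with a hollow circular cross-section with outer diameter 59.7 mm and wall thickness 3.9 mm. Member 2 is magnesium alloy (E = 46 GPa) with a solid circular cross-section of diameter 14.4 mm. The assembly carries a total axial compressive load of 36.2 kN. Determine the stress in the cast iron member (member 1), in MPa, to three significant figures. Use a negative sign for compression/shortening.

-47.6 MPa

A_1 = 683.7 mm².
A_2 = 162.9 mm².
Equal strain + equilibrium ⇒ each member carries load in proportion to AE: A₁E₁ = 67140000 N, A₂E₂ = 7492000 N, ΣAE = 74630000 N.
σ₁ = P·E₁/ΣAE = -36200·98200/74630000 = -47.63 MPa.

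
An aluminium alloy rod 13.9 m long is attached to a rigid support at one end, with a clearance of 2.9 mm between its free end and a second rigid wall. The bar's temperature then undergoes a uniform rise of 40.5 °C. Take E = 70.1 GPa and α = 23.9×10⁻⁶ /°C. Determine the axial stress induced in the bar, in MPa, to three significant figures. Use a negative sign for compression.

Free thermal expansion αLΔT = 23.9e-6 · 13900 · 40.5 = 13.45 mm.
The walls engage after the gap closes; constrained expansion = 13.45 − 2.9 = 10.55 mm.
The walls impose strain ε = −(10.55)/13900 = -7.5932e-04; σ = Eε = 70100 · -7.5932e-04 = -53.23 MPa.

-53.2 MPa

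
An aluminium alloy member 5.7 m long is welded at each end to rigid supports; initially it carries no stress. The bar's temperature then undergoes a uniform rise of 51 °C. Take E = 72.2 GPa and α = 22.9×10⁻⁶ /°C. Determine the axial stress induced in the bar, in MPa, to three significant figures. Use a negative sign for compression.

Free thermal expansion αLΔT = 22.9e-6 · 5700 · 51 = 6.657 mm.
The walls impose strain ε = −(6.657)/5700 = -1.1679e-03; σ = Eε = 72200 · -1.1679e-03 = -84.32 MPa.

-84.3 MPa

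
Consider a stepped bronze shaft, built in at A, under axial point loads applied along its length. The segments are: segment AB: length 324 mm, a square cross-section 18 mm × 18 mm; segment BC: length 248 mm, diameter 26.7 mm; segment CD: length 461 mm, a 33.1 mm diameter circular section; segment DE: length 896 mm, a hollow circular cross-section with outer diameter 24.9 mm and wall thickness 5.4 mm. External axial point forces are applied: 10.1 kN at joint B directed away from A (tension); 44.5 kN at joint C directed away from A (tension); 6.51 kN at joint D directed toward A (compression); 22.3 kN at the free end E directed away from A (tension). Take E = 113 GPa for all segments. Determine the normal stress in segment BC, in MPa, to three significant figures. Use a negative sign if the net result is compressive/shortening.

108 MPa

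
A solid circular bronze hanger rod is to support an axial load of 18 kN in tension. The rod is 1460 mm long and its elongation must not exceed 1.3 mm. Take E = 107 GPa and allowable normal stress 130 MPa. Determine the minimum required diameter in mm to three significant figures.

15.5 mm

Required area A ≥ P/σ_allow = 18000/130 = 138.5 mm².
For a solid circular section, d ≥ √(4A/π) = 13.28 mm.
Elongation limit: A ≥ PL/(Eδ_allow) = 18000·1460/(107000·1.3) = 188.9 mm² ⇒ d ≥ 15.51 mm.
The elongation limit governs.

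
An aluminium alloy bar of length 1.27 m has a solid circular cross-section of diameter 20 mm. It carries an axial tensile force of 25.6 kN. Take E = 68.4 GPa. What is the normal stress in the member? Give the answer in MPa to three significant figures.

81.5 MPa

A = 314.2 mm².
σ = N/A = 25600/314.2 = 81.49 MPa.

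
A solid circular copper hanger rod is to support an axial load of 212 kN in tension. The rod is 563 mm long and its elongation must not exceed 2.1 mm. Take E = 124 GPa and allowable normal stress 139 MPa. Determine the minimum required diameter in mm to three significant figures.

44.1 mm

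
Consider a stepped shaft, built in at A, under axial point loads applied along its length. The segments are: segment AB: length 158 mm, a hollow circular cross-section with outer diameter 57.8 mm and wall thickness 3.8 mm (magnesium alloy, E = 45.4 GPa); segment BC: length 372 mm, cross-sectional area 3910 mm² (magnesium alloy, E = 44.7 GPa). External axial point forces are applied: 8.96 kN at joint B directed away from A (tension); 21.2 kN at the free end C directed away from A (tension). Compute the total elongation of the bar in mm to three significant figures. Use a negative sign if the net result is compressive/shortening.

0.208 mm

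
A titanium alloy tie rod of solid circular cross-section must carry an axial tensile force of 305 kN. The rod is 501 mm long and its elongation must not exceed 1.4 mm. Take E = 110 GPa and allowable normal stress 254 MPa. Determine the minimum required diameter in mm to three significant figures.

39.1 mm

Required area A ≥ P/σ_allow = 305000/254 = 1201 mm².
For a solid circular section, d ≥ √(4A/π) = 39.1 mm.
Elongation limit: A ≥ PL/(Eδ_allow) = 305000·501/(110000·1.4) = 992.2 mm² ⇒ d ≥ 35.54 mm.
The stress limit governs.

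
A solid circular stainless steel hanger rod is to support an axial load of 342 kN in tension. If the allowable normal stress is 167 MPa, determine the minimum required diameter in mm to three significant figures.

51.1 mm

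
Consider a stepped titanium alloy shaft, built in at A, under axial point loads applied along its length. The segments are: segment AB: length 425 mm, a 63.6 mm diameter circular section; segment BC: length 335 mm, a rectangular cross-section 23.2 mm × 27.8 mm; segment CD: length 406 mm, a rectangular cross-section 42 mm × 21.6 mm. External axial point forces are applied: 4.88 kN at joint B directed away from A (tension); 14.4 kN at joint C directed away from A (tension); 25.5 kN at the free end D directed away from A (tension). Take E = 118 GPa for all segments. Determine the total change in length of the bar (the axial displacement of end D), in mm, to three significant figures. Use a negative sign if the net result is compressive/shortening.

0.323 mm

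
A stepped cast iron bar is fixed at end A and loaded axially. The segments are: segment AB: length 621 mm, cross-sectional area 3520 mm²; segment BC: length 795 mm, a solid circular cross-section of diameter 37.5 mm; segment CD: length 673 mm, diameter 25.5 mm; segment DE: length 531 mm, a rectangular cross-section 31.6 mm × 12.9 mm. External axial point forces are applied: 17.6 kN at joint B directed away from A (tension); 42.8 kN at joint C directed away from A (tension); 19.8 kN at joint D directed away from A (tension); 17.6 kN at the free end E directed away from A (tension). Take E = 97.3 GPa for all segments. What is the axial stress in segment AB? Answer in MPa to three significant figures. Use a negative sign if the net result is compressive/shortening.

27.8 MPa

Internal axial forces (sectioning from the free end, tension +): N_DE = 17.6 kN, N_CD = 37.4 kN, N_BC = 80.2 kN, N_AB = 97.8 kN.
σ_AB = N_AB/A_AB = 97800/3520 = 27.78 MPa.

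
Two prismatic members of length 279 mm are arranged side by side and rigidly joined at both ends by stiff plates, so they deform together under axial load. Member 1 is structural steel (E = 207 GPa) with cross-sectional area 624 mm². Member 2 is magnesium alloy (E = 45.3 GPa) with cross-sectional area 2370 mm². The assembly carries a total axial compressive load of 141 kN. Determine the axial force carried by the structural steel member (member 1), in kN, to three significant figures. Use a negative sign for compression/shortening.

-77.0 kN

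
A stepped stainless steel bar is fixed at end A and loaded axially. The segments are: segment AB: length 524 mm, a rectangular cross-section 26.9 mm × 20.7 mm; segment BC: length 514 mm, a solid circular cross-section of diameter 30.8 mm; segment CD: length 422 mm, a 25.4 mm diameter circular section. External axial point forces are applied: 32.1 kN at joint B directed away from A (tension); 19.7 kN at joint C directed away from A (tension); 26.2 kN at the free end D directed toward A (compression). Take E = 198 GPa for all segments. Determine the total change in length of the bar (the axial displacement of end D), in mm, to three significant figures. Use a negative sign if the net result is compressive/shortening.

-0.0112 mm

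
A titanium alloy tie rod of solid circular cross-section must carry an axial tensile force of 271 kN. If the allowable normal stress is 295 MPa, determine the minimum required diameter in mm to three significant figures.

34.2 mm

Required area A ≥ P/σ_allow = 271000/295 = 918.6 mm².
For a solid circular section, d ≥ √(4A/π) = 34.2 mm.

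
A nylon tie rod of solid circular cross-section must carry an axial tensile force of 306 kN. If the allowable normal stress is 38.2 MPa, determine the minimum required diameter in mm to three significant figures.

Required area A ≥ P/σ_allow = 306000/38.2 = 8010 mm².
For a solid circular section, d ≥ √(4A/π) = 101 mm.

101 mm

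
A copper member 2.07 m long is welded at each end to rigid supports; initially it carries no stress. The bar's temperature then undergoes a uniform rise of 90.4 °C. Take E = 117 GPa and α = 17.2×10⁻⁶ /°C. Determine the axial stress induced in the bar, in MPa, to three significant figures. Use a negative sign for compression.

Free thermal expansion αLΔT = 17.2e-6 · 2070 · 90.4 = 3.219 mm.
The walls impose strain ε = −(3.219)/2070 = -1.5549e-03; σ = Eε = 117000 · -1.5549e-03 = -181.9 MPa.

-182 MPa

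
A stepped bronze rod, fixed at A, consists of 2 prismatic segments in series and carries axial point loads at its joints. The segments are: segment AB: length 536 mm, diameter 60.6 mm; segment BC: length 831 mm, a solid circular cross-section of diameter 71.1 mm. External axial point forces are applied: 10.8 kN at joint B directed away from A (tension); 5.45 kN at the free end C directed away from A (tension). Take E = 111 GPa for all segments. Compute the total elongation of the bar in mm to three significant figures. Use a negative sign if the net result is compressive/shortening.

Internal axial forces (sectioning from the free end, tension +): N_BC = 5.45 kN, N_AB = 16.25 kN.
A_AB = 2884 mm².
A_BC = 3970 mm².
δ_AB = 16250·536/(2884·111000) = 0.02721 mm
δ_BC = 5450·831/(3970·111000) = 0.01028 mm
δ = Σδ_i = 0.03748 mm.

0.0375 mm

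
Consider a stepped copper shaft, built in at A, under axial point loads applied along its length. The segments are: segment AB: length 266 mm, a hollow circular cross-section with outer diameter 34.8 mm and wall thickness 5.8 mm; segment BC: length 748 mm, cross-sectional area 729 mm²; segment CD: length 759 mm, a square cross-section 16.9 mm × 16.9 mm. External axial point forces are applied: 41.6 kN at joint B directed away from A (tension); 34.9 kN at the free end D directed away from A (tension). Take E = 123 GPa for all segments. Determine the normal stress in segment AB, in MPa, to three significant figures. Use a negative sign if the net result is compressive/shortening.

145 MPa

Internal axial forces (sectioning from the free end, tension +): N_CD = 34.9 kN, N_BC = 34.9 kN, N_AB = 76.5 kN.
A_AB = 528.4 mm².
σ_AB = N_AB/A_AB = 76500/528.4 = 144.8 MPa.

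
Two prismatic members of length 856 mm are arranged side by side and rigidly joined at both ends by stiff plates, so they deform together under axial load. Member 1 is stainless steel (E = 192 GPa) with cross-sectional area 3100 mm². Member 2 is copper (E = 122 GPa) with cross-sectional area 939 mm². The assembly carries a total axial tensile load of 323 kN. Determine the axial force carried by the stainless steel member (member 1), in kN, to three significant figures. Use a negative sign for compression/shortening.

271 kN

Equal strain + equilibrium ⇒ each member carries load in proportion to AE: A₁E₁ = 595200000 N, A₂E₂ = 114600000 N, ΣAE = 709800000 N.
F₁ = P·A₁E₁/ΣAE = 323000·595200000/709800000 = 270900 N.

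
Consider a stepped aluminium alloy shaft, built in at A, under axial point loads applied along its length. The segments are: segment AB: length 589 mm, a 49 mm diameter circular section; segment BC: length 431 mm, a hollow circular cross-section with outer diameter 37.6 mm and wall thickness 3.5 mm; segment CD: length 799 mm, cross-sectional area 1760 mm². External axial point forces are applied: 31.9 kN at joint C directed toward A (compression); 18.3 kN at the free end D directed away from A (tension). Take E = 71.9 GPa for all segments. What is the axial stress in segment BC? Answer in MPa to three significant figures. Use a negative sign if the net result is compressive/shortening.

Internal axial forces (sectioning from the free end, tension +): N_CD = 18.3 kN, N_BC = -13.6 kN, N_AB = -13.6 kN.
A_BC = 374.9 mm².
σ_BC = N_BC/A_BC = -13600/374.9 = -36.27 MPa.

-36.3 MPa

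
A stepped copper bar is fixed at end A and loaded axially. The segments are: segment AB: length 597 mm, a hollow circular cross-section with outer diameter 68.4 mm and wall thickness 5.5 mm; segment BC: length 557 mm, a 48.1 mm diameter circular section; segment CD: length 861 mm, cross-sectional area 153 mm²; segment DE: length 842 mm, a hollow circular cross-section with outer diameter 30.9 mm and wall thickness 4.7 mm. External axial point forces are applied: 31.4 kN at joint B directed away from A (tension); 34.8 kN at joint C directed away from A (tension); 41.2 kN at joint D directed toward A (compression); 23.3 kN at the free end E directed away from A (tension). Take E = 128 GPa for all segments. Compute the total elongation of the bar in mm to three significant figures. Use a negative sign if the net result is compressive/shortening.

-0.143 mm

Internal axial forces (sectioning from the free end, tension +): N_DE = 23.3 kN, N_CD = -17.9 kN, N_BC = 16.9 kN, N_AB = 48.3 kN.
A_AB = 1087 mm².
A_BC = 1817 mm².
A_DE = 386.9 mm².
δ_AB = 48300·597/(1087·128000) = 0.2073 mm
δ_BC = 16900·557/(1817·128000) = 0.04047 mm
δ_CD = -17900·861/(153·128000) = -0.787 mm
δ_DE = 23300·842/(386.9·128000) = 0.3962 mm
δ = Σδ_i = -0.143 mm.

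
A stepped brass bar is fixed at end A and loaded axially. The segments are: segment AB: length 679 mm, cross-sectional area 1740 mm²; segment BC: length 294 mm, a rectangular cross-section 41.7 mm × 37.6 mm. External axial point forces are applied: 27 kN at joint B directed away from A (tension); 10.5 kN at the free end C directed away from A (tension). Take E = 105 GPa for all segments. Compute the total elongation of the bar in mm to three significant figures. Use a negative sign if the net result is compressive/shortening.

Internal axial forces (sectioning from the free end, tension +): N_BC = 10.5 kN, N_AB = 37.5 kN.
A_BC = 1568 mm².
δ_AB = 37500·679/(1740·105000) = 0.1394 mm
δ_BC = 10500·294/(1568·105000) = 0.01875 mm
δ = Σδ_i = 0.1581 mm.

0.158 mm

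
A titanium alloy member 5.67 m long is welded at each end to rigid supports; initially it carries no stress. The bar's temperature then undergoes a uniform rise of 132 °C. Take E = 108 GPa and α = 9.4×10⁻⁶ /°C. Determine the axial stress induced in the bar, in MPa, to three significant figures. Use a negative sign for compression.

Free thermal expansion αLΔT = 9.4e-6 · 5670 · 132 = 7.035 mm.
The walls impose strain ε = −(7.035)/5670 = -1.2408e-03; σ = Eε = 108000 · -1.2408e-03 = -134 MPa.

-134 MPa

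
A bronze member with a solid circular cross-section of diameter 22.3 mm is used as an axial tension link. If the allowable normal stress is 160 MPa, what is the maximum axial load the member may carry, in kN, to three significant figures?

62.5 kN

A = 390.6 mm².
P_max = σ_allow · A = 160 · 390.6 = 62490 N = 62.49 kN.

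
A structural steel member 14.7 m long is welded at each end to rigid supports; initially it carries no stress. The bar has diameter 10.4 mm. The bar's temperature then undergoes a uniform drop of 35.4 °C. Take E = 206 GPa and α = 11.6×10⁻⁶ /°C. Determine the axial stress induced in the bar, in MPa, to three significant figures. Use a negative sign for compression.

Free thermal expansion αLΔT = 11.6e-6 · 14700 · -35.4 = -6.036 mm.
The walls impose strain ε = −(-6.036)/14700 = 4.1064e-04; σ = Eε = 206000 · 4.1064e-04 = 84.59 MPa.

84.6 MPa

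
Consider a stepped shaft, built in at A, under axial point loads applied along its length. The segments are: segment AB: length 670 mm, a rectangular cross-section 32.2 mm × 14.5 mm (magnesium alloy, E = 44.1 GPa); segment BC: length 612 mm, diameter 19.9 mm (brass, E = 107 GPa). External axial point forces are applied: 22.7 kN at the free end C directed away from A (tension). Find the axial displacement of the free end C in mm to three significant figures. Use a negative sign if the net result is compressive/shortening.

1.16 mm

Internal axial forces (sectioning from the free end, tension +): N_BC = 22.7 kN, N_AB = 22.7 kN.
A_AB = 466.9 mm².
A_BC = 311 mm².
δ_AB = 22700·670/(466.9·44100) = 0.7386 mm
δ_BC = 22700·612/(311·107000) = 0.4174 mm
δ = Σδ_i = 1.156 mm.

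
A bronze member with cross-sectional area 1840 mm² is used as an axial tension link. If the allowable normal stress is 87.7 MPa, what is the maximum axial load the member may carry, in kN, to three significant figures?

161 kN

P_max = σ_allow · A = 87.7 · 1840 = 161400 N = 161.4 kN.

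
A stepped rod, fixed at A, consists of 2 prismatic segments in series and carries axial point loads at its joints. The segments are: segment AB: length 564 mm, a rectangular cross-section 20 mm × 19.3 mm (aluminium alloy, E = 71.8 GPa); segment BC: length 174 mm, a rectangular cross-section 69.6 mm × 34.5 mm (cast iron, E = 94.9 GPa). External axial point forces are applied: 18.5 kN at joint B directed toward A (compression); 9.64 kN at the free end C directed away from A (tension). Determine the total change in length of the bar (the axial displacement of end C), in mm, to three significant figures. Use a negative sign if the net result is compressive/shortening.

-0.173 mm

Internal axial forces (sectioning from the free end, tension +): N_BC = 9.64 kN, N_AB = -8.86 kN.
A_AB = 386 mm².
A_BC = 2401 mm².
δ_AB = -8860·564/(386·71800) = -0.1803 mm
δ_BC = 9640·174/(2401·94900) = 0.007361 mm
δ = Σδ_i = -0.1729 mm.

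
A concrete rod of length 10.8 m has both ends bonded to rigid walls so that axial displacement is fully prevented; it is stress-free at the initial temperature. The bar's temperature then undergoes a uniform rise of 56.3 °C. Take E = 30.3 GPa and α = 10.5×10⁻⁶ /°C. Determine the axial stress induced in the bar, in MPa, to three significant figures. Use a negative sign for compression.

Free thermal expansion αLΔT = 10.5e-6 · 10800 · 56.3 = 6.384 mm.
The walls impose strain ε = −(6.384)/10800 = -5.9115e-04; σ = Eε = 30300 · -5.9115e-04 = -17.91 MPa.

-17.9 MPa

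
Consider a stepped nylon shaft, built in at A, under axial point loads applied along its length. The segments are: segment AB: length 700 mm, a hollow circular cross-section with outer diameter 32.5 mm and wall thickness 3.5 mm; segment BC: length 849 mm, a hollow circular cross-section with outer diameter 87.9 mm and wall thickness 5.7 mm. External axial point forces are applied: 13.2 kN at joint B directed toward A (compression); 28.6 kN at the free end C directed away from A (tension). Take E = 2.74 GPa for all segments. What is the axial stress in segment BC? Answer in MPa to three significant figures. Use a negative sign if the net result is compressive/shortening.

19.4 MPa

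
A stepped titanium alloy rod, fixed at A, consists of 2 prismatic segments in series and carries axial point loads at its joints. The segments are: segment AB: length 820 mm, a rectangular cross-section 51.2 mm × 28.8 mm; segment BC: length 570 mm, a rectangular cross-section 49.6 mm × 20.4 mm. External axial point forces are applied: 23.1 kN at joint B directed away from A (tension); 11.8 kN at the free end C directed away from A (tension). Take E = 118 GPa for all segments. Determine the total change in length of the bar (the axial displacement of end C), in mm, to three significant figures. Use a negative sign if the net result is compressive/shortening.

0.221 mm

Internal axial forces (sectioning from the free end, tension +): N_BC = 11.8 kN, N_AB = 34.9 kN.
A_AB = 1475 mm².
A_BC = 1012 mm².
δ_AB = 34900·820/(1475·118000) = 0.1645 mm
δ_BC = 11800·570/(1012·118000) = 0.05633 mm
δ = Σδ_i = 0.2208 mm.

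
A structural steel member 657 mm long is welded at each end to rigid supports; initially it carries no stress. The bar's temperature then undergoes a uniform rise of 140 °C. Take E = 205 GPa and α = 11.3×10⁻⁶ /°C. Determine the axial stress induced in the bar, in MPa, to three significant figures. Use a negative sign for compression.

Free thermal expansion αLΔT = 11.3e-6 · 657 · 140 = 1.039 mm.
The walls impose strain ε = −(1.039)/657 = -1.5820e-03; σ = Eε = 205000 · -1.5820e-03 = -324.3 MPa.

-324 MPa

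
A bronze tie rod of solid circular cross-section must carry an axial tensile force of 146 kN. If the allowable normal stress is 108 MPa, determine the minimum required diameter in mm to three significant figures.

Required area A ≥ P/σ_allow = 146000/108 = 1352 mm².
For a solid circular section, d ≥ √(4A/π) = 41.49 mm.

41.5 mm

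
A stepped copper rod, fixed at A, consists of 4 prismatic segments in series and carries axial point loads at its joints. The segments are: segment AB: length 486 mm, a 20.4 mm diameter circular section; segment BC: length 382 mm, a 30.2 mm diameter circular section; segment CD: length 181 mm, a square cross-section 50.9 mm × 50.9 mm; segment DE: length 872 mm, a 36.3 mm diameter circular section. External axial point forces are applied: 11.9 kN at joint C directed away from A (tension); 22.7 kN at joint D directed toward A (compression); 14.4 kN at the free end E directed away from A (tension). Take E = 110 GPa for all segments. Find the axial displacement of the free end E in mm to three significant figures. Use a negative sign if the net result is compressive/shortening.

Internal axial forces (sectioning from the free end, tension +): N_DE = 14.4 kN, N_CD = -8.3 kN, N_BC = 3.6 kN, N_AB = 3.6 kN.
A_AB = 326.9 mm².
A_BC = 716.3 mm².
A_CD = 2591 mm².
A_DE = 1035 mm².
δ_AB = 3600·486/(326.9·110000) = 0.04866 mm
δ_BC = 3600·382/(716.3·110000) = 0.01745 mm
δ_CD = -8300·181/(2591·110000) = -0.005271 mm
δ_DE = 14400·872/(1035·110000) = 0.1103 mm
δ = Σδ_i = 0.1711 mm.

0.171 mm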